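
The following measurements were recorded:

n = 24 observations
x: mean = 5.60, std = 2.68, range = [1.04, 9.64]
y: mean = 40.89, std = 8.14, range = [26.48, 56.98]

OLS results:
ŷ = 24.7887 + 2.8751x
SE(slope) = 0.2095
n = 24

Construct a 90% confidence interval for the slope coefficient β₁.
The 90% CI for β₁ is (2.5154, 3.2348)

Confidence interval for the slope:

The 90% CI for β₁ is: β̂₁ ± t*(α/2, n-2) × SE(β̂₁)

Step 1: Find critical t-value
- Confidence level = 0.9
- Degrees of freedom = n - 2 = 24 - 2 = 22
- t*(α/2, 22) = 1.7171

Step 2: Calculate margin of error
Margin = 1.7171 × 0.2095 = 0.3597

Step 3: Construct interval
CI = 2.8751 ± 0.3597
CI = (2.5154, 3.2348)

Interpretation: each one-unit increase in x is associated with a change in mean y of between 2.5154 and 3.2348, with 90% confidence.
Both endpoints are positive, so the data support a genuinely positive slope at this confidence level.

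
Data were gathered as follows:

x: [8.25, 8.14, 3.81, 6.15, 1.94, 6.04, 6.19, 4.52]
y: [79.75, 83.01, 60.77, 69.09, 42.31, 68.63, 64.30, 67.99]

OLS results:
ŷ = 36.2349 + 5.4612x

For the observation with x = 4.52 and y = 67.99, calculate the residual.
Residual = 7.0705

The residual is the difference between the actual value and the predicted value:

Residual = y - ŷ

Step 1: Calculate predicted value
ŷ = 36.2349 + 5.4612 × 4.52
ŷ = 60.9195

Step 2: Calculate residual
Residual = 67.99 - 60.9195
Residual = 7.0705

The residual is positive, so the observed y = 67.99 sits above the regression line (the line underestimates it by 7.0705).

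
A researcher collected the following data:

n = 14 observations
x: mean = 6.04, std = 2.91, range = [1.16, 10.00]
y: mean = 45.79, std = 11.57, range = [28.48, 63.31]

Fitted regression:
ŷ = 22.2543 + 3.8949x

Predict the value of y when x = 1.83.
ŷ = 29.3820

To predict y for x = 1.83, substitute into the regression equation:

ŷ = 22.2543 + 3.8949 × 1.83
ŷ = 22.2543 + 7.1277
ŷ = 29.3820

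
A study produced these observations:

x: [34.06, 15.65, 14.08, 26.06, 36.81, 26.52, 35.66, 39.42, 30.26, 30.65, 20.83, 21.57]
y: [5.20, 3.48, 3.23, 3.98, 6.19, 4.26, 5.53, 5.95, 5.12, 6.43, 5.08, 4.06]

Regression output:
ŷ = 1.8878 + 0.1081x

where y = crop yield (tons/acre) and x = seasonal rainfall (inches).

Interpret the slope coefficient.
For each additional inch of rainfall, predicted crop yield increases by approximately 0.1081 tons/acre.

β₁ = 0.1081 is the change in predicted crop yield (tons/acre) per additional inch of rainfall.

Interpretation:
- Rainfall up by 1 inch → predicted crop yield increases by 0.1081 tons/acre
- The effect is assumed constant over the observed range of x (linearity)
- The slope describes association in these data, not necessarily a causal effect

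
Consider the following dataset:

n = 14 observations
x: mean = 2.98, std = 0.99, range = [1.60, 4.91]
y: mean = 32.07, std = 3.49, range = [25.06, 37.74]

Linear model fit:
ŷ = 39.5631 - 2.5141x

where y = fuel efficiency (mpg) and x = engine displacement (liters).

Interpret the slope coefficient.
An increase of one liter in engine displacement is associated with a 2.5141 mpg decrease in predicted fuel efficiency.

The slope β₁ = -2.5141 gives the rate at which the fitted fuel efficiency changes with engine displacement.

Interpretation:
- Engine displacement up by 1 liter → predicted fuel efficiency decreases by 2.5141 mpg
- This is a linear approximation: the same per-unit change is assumed across the whole observed x range

The intercept β₀ = 39.5631 is the predicted fuel efficiency when engine displacement = 0; since the smallest observed x is 1.60, this is an extrapolation and mainly anchors the line.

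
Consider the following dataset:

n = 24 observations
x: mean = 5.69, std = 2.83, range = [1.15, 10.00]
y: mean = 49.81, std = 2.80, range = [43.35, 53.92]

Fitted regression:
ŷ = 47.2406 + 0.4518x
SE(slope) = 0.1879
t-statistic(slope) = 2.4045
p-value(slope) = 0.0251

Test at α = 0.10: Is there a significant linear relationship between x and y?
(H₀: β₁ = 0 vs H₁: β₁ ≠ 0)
p-value = 0.0251 < α = 0.10, so we reject H₀. The relationship is significant.

Hypothesis test for the slope coefficient:

H₀: β₁ = 0 (no linear relationship)
H₁: β₁ ≠ 0 (linear relationship exists)

Test statistic: t = β̂₁ / SE(β̂₁) = 0.4518 / 0.1879 = 2.4045

With df = 22, the two-sided p-value for |t| = 2.4045 is 0.0251.

Decision rule: reject H₀ if p-value < α.
p-value = 0.0251 < α = 0.10 → reject H₀.

At α = 0.10 the data do provide convincing evidence of a nonzero slope.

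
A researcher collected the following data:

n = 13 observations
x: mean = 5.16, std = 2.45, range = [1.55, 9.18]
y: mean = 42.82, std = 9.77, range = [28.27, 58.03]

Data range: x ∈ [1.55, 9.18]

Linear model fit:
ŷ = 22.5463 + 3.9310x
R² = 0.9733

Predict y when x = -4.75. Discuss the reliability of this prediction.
ŷ = 3.8741, but this is extrapolation (below the data range [1.55, 9.18]) and may be unreliable.

Prediction calculation:
ŷ = 22.5463 + 3.9310 × (-4.75)
ŷ = 3.8741

Reliability:
- Data range: x ∈ [1.55, 9.18]
- Prediction point: x = -4.75 is 6.30 units below the observed range → this is EXTRAPOLATION, not interpolation

Why that matters here:
- Real relationships often flatten, saturate, or turn nonlinear at extremes
- R² describes fit only over the sampled x values; it says nothing about behaviour beyond them
- The linear relationship may not hold outside the observed range

A defensible statement: 'if the linear trend continued to x = -4.75, y would be about 3.8741' — the premise is untested.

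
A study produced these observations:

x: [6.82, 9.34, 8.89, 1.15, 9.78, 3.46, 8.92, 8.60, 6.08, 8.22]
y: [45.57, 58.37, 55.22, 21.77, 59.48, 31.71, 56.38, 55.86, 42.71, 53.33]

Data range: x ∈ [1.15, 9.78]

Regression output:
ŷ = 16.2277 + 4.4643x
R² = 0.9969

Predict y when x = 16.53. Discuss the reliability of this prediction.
ŷ = 90.0226 (extrapolation — x = 16.53 lies outside [1.15, 9.78], so reliability is low).

Prediction calculation:
ŷ = 16.2277 + 4.4643 × 16.53
ŷ = 90.0226

Reliability:
- Data range: x ∈ [1.15, 9.78]
- Prediction point: x = 16.53 is 6.75 units above the observed range → this is EXTRAPOLATION, not interpolation

Why that matters here:
- Real relationships often flatten, saturate, or turn nonlinear at extremes
- R² describes fit only over the sampled x values; it says nothing about behaviour beyond them
- The standard error of prediction grows with (x − x̄)², and x = 16.53 is far from x̄ = 7.13

A defensible statement: 'if the linear trend continued to x = 16.53, y would be about 90.0226' — the premise is untested.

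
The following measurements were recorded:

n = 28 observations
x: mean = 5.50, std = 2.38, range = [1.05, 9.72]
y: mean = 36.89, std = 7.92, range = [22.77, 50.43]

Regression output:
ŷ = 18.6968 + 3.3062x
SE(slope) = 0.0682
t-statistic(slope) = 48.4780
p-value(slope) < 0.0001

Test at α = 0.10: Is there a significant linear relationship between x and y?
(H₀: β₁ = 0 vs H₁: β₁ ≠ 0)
Since p-value < 0.0001 < α = 0.10, reject H₀ — the slope is significantly different from 0.

Hypothesis test for the slope coefficient:

H₀: β₁ = 0 (no linear relationship)
H₁: β₁ ≠ 0 (linear relationship exists)

Test statistic: t = β̂₁ / SE(β̂₁) = 3.3062 / 0.0682 = 48.4780

With df = 26, the two-sided p-value for |t| = 48.4780 is <0.0001.

Decision rule: reject H₀ if p-value < α.
p-value < 0.0001 < α = 0.10 → reject H₀.

There is sufficient evidence at the 10% significance level to conclude that a linear relationship exists between x and y.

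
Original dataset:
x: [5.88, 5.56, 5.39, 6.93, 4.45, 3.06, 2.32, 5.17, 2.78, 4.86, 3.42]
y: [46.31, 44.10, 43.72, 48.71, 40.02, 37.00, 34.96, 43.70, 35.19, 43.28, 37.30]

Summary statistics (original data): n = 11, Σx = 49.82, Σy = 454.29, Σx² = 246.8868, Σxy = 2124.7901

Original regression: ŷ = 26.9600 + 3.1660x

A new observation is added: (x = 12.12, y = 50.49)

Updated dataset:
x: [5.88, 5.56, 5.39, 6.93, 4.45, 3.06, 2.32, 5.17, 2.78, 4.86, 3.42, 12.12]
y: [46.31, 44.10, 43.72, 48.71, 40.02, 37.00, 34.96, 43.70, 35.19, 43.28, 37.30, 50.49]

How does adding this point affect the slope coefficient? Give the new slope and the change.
The slope changes from 3.1660 to 1.7717 (change of -1.3943, or -44.0%).

The new point has HIGH LEVERAGE: x = 12.12 is far from the original mean x̄ = 49.82/11 ≈ 4.53 (original range [2.32, 6.93]).

Step 1: Update the sums with the new point (n goes from 11 to 12)
Σx  = 49.82 + 12.12 = 61.94
Σy  = 454.29 + 50.49 = 504.78
Σx² = 246.8868 + 12.12² = 246.8868 + 146.8944 = 393.7812
Σxy = 2124.7901 + 12.12×50.49 = 2124.7901 + 611.9388 = 2736.7289

Step 2: Recompute the slope with b₁ = (nΣxy − ΣxΣy) / (nΣx² − (Σx)²)
Numerator   = 12×2736.7289 − 61.94×504.78 = 32840.7468 − 31266.0732 = 1574.6736
Denominator = 12×393.7812 − 61.94² = 4725.3744 − 3836.5636 = 888.8108
b₁(new) = 1574.6736 / 888.8108 = 1.7717

(Same formula on the original sums: (11×2124.7901 − 49.82×454.29) / (11×246.8868 − 49.82²) = 739.9633 / 233.7224 = 3.1660, matching the given fit.)

Step 3: Change in slope
Δβ₁ = 1.7717 − 3.1660 = -1.3943
Relative change = -1.3943 / 3.1660 × 100% = -44.0%
→ the slope decreases when the point is added.

A high-leverage point only changes the slope if it is off the original line; here y = 50.49 is below the original trend, so the slope decreases.
In practice: refit with and without it and report both if conclusions differ; check such a point for data-entry or measurement error.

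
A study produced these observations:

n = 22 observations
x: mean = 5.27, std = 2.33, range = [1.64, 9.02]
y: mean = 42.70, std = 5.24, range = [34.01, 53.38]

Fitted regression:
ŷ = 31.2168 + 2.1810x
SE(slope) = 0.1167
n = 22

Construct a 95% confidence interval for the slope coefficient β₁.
The 95% CI for β₁ is (1.9376, 2.4244)

Confidence interval for the slope:

The 95% CI for β₁ is: β̂₁ ± t*(α/2, n-2) × SE(β̂₁)

Step 1: Find critical t-value
- Confidence level = 0.95
- Degrees of freedom = n - 2 = 22 - 2 = 20
- t*(α/2, 20) = 2.0860

Step 2: Calculate margin of error
Margin = 2.0860 × 0.1167 = 0.2434

Step 3: Construct interval
CI = 2.1810 ± 0.2434
CI = (1.9376, 2.4244)

Interpretation: intervals built this way capture the true β₁ in 95% of repeated samples; here the plausible range for the per-unit effect of x on y is 1.9376 to 2.4244.
Both endpoints are positive, so the data support a genuinely positive slope at this confidence level.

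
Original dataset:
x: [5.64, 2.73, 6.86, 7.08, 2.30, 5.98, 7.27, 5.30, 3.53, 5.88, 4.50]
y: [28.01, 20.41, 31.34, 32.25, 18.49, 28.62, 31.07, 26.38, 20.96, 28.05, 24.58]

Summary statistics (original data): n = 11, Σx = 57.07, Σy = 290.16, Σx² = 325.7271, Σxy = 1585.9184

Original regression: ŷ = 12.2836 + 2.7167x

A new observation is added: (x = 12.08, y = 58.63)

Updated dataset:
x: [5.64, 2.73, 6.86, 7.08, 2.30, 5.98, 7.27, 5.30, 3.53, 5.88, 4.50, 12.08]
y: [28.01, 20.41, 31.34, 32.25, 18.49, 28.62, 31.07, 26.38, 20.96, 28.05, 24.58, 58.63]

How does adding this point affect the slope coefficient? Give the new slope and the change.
New slope β₁ = 3.8847 versus 2.7167 before: a change of +1.1680 (+43.0%).

The new point has HIGH LEVERAGE: x = 12.08 is far from the original mean x̄ = 57.07/11 ≈ 5.19 (original range [2.30, 7.27]).

Step 1: Update the sums with the new point (n goes from 11 to 12)
Σx  = 57.07 + 12.08 = 69.15
Σy  = 290.16 + 58.63 = 348.79
Σx² = 325.7271 + 12.08² = 325.7271 + 145.9264 = 471.6535
Σxy = 1585.9184 + 12.08×58.63 = 1585.9184 + 708.2504 = 2294.1688

Step 2: Recompute the slope with b₁ = (nΣxy − ΣxΣy) / (nΣx² − (Σx)²)
Numerator   = 12×2294.1688 − 69.15×348.79 = 27530.0256 − 24118.8285 = 3411.1971
Denominator = 12×471.6535 − 69.15² = 5659.8420 − 4781.7225 = 878.1195
b₁(new) = 3411.1971 / 878.1195 = 3.8847

(Same formula on the original sums: (11×1585.9184 − 57.07×290.16) / (11×325.7271 − 57.07²) = 885.6712 / 326.0132 = 2.7167, matching the given fit.)

Step 3: Change in slope
Δβ₁ = 3.8847 − 2.7167 = +1.1680
Relative change = +1.1680 / 2.7167 × 100% = +43.0%
→ the slope increases when the point is added.

A high-leverage point only changes the slope if it is off the original line; here y = 58.63 is above the original trend, so the slope increases.
In practice: investigate whether it comes from the same population as the rest of the sample; refit with and without it and report both if conclusions differ.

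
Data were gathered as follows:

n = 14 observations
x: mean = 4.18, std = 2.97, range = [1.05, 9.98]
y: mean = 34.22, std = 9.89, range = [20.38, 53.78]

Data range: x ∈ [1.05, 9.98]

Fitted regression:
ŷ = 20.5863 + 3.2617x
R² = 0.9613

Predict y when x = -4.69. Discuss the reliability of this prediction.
ŷ = 5.2889, but this is extrapolation (below the data range [1.05, 9.98]) and may be unreliable.

Prediction calculation:
ŷ = 20.5863 + 3.2617 × (-4.69)
ŷ = 5.2889

Reliability:
- Data range: x ∈ [1.05, 9.98]
- Prediction point: x = -4.69 is 5.74 units below the observed range → this is EXTRAPOLATION, not interpolation

Why that matters here:
- R² describes fit only over the sampled x values; it says nothing about behaviour beyond them
- The linear relationship may not hold outside the observed range
- Real relationships often flatten, saturate, or turn nonlinear at extremes

A defensible statement: 'if the linear trend continued to x = -4.69, y would be about 5.2889' — the premise is untested.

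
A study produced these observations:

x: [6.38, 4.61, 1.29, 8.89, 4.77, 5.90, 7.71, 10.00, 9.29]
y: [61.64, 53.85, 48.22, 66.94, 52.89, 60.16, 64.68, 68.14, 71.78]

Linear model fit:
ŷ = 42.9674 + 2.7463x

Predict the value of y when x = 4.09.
ŷ = 54.1998

Plug x = 4.09 into the fitted line:

ŷ = 42.9674 + 2.7463 × 4.09
ŷ = 42.9674 + 11.2324
ŷ = 54.1998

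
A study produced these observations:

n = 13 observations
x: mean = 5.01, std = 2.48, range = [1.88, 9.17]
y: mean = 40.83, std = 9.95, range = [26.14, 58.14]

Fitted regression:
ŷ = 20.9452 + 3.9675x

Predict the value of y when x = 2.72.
ŷ = 31.7368

Plug x = 2.72 into the fitted line:

ŷ = 20.9452 + 3.9675 × 2.72
ŷ = 20.9452 + 10.7916
ŷ = 31.7368

This is a point prediction; actual observations scatter around it by roughly the residual standard deviation.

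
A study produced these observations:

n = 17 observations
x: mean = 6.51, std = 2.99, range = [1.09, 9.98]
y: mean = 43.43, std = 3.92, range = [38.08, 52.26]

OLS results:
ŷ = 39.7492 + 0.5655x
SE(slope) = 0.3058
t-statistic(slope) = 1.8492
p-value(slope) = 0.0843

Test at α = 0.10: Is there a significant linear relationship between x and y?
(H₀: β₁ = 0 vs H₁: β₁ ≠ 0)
p-value = 0.0843 < α = 0.10, so we reject H₀. The relationship is significant.

Hypothesis test for the slope coefficient:

H₀: β₁ = 0 (no linear relationship)
H₁: β₁ ≠ 0 (linear relationship exists)

Test statistic: t = β̂₁ / SE(β̂₁) = 0.5655 / 0.3058 = 1.8492

With df = 15, the two-sided p-value for |t| = 1.8492 is 0.0843.

Decision rule: reject H₀ if p-value < α.
p-value = 0.0843 < α = 0.10 → reject H₀.

At α = 0.10 the data do provide convincing evidence of a nonzero slope.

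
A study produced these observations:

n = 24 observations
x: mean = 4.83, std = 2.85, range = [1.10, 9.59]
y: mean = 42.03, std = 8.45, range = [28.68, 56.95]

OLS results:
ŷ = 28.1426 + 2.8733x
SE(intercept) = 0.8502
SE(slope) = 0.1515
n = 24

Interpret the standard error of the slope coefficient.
SE(slope) = 0.1515 measures the uncertainty in the estimated slope. The coefficient is estimated precisely (SE/|β̂₁| = 5.3%).

SE(β̂₁) = 0.1515 says: if we drew many samples of n = 24 from the same population and refit each time, the fitted slopes would scatter with a standard deviation of roughly 0.1515 around the true β₁.

Relative precision:
- SE / |β̂₁| = 0.1515 / 2.8733 = 5.3%
- Rule of thumb (under 20%: precise; 20% to under 50%: moderately precise; 50% or more: imprecise) → precise

Link to the t-test: t = β̂₁ / SE(β̂₁) = 2.8733 / 0.1515 = 18.9657, the statistic for H₀: β₁ = 0.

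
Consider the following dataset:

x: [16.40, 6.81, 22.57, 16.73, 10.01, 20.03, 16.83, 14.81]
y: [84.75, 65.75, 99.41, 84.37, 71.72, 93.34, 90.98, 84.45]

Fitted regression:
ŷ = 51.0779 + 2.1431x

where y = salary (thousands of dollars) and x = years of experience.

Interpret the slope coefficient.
For each additional year of experience, predicted salary increases by approximately 2.1431 thousand dollars.

The slope coefficient β₁ = 2.1431 represents the marginal effect of experience on salary.

Interpretation:
- Experience up by 1 year → predicted salary increases by 2.1431 thousand dollars
- The effect is assumed constant over the observed range of x (linearity)
- The slope describes association in these data, not necessarily a causal effect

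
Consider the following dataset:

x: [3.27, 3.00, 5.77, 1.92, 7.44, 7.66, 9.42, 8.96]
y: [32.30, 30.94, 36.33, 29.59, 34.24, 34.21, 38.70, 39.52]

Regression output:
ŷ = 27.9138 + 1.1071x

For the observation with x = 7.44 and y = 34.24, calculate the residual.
Residual = -1.9106

The residual is the difference between the actual value and the predicted value:

Residual = y - ŷ

Step 1: Calculate predicted value
ŷ = 27.9138 + 1.1071 × 7.44
ŷ = 36.1506

Step 2: Calculate residual
Residual = 34.24 - 36.1506
Residual = -1.9106

The residual is negative, so the observed y = 34.24 sits below the regression line (the line overestimates it by 1.9106).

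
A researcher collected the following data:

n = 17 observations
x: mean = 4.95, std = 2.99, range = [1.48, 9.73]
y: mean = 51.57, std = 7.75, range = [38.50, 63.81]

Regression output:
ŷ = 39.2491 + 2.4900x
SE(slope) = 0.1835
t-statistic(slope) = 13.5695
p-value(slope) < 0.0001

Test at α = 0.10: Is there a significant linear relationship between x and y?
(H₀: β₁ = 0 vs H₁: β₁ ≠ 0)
p-value < 0.0001 < α = 0.10, so we reject H₀. The relationship is significant.

Hypothesis test for the slope coefficient:

H₀: β₁ = 0 (no linear relationship)
H₁: β₁ ≠ 0 (linear relationship exists)

Test statistic: t = β̂₁ / SE(β̂₁) = 2.4900 / 0.1835 = 13.5695

The p-value (<0.0001) is the probability, under H₀, of a t-statistic at least as extreme as |t| = 13.5695 (two-sided, df = n − 2 = 15).

Decision rule: reject H₀ if p-value < α.
p-value < 0.0001 < α = 0.10 → reject H₀.

Conclusion: the linear association between x and y is significant at the 10% level.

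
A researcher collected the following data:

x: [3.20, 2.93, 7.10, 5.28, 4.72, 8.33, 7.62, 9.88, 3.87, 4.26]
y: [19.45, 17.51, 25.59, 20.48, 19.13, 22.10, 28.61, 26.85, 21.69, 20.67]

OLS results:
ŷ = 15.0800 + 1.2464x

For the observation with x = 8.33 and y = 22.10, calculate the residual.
Residual = -3.3625

The residual is the difference between the actual value and the predicted value:

Residual = y - ŷ

Step 1: Calculate predicted value
ŷ = 15.0800 + 1.2464 × 8.33
ŷ = 25.4625

Step 2: Calculate residual
Residual = 22.10 - 25.4625
Residual = -3.3625

Interpretation: the model overestimates the actual value by 3.3625 at this point (negative residual → observation lies below the fitted line).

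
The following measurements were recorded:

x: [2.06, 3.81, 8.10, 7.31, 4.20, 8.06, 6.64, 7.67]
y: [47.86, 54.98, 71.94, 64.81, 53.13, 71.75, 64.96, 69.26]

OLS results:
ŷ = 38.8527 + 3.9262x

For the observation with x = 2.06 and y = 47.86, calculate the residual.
Residual = 0.9193

The residual is the difference between the actual value and the predicted value:

Residual = y - ŷ

Step 1: Calculate predicted value
ŷ = 38.8527 + 3.9262 × 2.06
ŷ = 46.9407

Step 2: Calculate residual
Residual = 47.86 - 46.9407
Residual = 0.9193

The residual is positive, so the observed y = 47.86 sits above the regression line (the line underestimates it by 0.9193).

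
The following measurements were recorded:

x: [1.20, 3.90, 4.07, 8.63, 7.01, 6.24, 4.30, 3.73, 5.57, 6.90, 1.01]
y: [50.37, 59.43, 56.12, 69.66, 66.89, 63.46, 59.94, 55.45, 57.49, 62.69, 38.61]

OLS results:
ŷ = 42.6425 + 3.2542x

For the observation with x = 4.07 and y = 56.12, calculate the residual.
Residual = 0.2329

The residual is the difference between the actual value and the predicted value:

Residual = y - ŷ

Step 1: Calculate predicted value
ŷ = 42.6425 + 3.2542 × 4.07
ŷ = 55.8871

Step 2: Calculate residual
Residual = 56.12 - 55.8871
Residual = 0.2329

Sign check: y > ŷ, so the point is above the line and the fit underestimates here.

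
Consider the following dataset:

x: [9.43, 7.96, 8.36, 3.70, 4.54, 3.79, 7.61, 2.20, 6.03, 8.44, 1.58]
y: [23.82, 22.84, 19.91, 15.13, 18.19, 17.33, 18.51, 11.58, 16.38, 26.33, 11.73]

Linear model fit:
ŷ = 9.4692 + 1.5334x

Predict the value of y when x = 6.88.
ŷ = 20.0190

To predict y for x = 6.88, substitute into the regression equation:

ŷ = 9.4692 + 1.5334 × 6.88
ŷ = 9.4692 + 10.5498
ŷ = 20.0190

This is a point prediction; actual observations scatter around it by roughly the residual standard deviation.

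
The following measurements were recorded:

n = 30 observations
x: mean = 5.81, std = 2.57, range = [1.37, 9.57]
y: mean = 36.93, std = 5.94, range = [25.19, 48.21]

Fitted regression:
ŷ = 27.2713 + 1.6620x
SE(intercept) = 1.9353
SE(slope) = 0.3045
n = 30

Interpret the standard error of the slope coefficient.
SE(slope) = 0.3045 measures the uncertainty in the estimated slope. The coefficient is estimated precisely (SE/|β̂₁| = 18.3%).

SE(β̂₁) = s / √Sxx, where s is the residual standard deviation and Sxx = Σ(x − x̄)². It is the yardstick for how far β̂₁ = 1.6620 could plausibly be from the true slope.

Relative precision:
- SE / |β̂₁| = 0.3045 / 1.6620 = 18.3%
- Rule of thumb (under 20%: precise; 20% to under 50%: moderately precise; 50% or more: imprecise) → precise

Rough 95% range (±2 SE): 1.6620 ± 0.6090 → (1.0530, 2.2710).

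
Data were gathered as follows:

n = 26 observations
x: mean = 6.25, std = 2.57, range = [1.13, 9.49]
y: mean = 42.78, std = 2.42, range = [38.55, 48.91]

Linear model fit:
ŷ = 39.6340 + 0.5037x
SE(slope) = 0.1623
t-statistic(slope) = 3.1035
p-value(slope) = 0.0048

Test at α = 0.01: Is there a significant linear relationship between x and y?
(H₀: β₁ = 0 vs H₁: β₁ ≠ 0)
p-value = 0.0048 < α = 0.01, so we reject H₀. The relationship is significant.

Hypothesis test for the slope coefficient:

H₀: β₁ = 0 (no linear relationship)
H₁: β₁ ≠ 0 (linear relationship exists)

Test statistic: t = β̂₁ / SE(β̂₁) = 0.5037 / 0.1623 = 3.1035

With df = 24, the two-sided p-value for |t| = 3.1035 is 0.0048.

Decision rule: reject H₀ if p-value < α.
p-value = 0.0048 < α = 0.01 → reject H₀.

At α = 0.01 the data do provide convincing evidence of a nonzero slope.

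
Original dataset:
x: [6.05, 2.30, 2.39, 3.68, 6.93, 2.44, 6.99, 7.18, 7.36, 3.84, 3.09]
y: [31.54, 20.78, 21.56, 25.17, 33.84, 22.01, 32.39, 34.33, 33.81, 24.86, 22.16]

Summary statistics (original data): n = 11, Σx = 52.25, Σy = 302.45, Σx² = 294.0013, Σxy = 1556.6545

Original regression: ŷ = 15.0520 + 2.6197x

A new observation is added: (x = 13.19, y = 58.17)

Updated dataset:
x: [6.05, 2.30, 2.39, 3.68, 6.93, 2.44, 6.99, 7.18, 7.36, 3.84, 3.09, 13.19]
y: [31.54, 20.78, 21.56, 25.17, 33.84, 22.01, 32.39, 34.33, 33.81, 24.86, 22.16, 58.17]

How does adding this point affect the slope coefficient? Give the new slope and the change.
The slope changes from 2.6197 to 3.2160 (change of +0.5963, or +22.8%).

The new point has HIGH LEVERAGE: x = 13.19 is far from the original mean x̄ = 52.25/11 ≈ 4.75 (original range [2.30, 7.36]).

Step 1: Update the sums with the new point (n goes from 11 to 12)
Σx  = 52.25 + 13.19 = 65.44
Σy  = 302.45 + 58.17 = 360.62
Σx² = 294.0013 + 13.19² = 294.0013 + 173.9761 = 467.9774
Σxy = 1556.6545 + 13.19×58.17 = 1556.6545 + 767.2623 = 2323.9168

Step 2: Recompute the slope with b₁ = (nΣxy − ΣxΣy) / (nΣx² − (Σx)²)
Numerator   = 12×2323.9168 − 65.44×360.62 = 27887.0016 − 23598.9728 = 4288.0288
Denominator = 12×467.9774 − 65.44² = 5615.7288 − 4282.3936 = 1333.3352
b₁(new) = 4288.0288 / 1333.3352 = 3.2160

(Same formula on the original sums: (11×1556.6545 − 52.25×302.45) / (11×294.0013 − 52.25²) = 1320.1870 / 503.9518 = 2.6197, matching the given fit.)

Step 3: Change in slope
Δβ₁ = 3.2160 − 2.6197 = +0.5963
Relative change = +0.5963 / 2.6197 × 100% = +22.8%
→ the slope increases when the point is added.

A high-leverage point only changes the slope if it is off the original line; here y = 58.17 is above the original trend, so the slope increases.
In practice: check such a point for data-entry or measurement error; investigate whether it comes from the same population as the rest of the sample.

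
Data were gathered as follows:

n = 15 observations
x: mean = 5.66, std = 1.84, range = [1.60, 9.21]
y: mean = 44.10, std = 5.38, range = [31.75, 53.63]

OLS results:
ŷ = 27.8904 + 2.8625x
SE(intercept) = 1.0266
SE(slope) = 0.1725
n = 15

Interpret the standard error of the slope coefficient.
SE(β̂₁) = 0.1725 is the estimated standard deviation of the slope estimate across repeated samples; relative to β̂₁ = 2.8625 that is 6.0%, a precise estimate.

SE(β̂₁) = 0.1725 says: if we drew many samples of n = 15 from the same population and refit each time, the fitted slopes would scatter with a standard deviation of roughly 0.1725 around the true β₁.

Relative precision:
- SE / |β̂₁| = 0.1725 / 2.8625 = 6.0%
- Rule of thumb (under 20%: precise; 20% to under 50%: moderately precise; 50% or more: imprecise) → precise

Link to the t-test: t = β̂₁ / SE(β̂₁) = 2.8625 / 0.1725 = 16.5942, the statistic for H₀: β₁ = 0.

What drives SE(β̂₁): larger n (here n = 15) → smaller SE.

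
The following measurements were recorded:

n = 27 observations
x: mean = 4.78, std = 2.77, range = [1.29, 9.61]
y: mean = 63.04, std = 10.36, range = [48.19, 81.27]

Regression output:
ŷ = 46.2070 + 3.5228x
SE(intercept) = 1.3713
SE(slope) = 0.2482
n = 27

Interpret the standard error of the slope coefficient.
SE(β̂₁) = 0.2482 is the estimated standard deviation of the slope estimate across repeated samples; relative to β̂₁ = 3.5228 that is 7.0%, a precise estimate.

SE(β̂₁) = 0.2482 says: if we drew many samples of n = 27 from the same population and refit each time, the fitted slopes would scatter with a standard deviation of roughly 0.2482 around the true β₁.

Relative precision:
- SE / |β̂₁| = 0.2482 / 3.5228 = 7.0%
- Rule of thumb (under 20%: precise; 20% to under 50%: moderately precise; 50% or more: imprecise) → precise

Rough 95% range (±2 SE): 3.5228 ± 0.4964 → (3.0264, 4.0192).

What drives SE(β̂₁): wider spread of x values → smaller SE; more residual scatter → larger SE.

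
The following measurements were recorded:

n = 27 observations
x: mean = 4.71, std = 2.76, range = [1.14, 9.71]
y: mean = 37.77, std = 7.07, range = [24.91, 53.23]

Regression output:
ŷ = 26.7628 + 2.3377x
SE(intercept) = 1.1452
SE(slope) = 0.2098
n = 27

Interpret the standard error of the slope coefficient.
SE(slope) = 0.2098 measures the uncertainty in the estimated slope. The coefficient is estimated precisely (SE/|β̂₁| = 9.0%).

SE(β̂₁) = s / √Sxx, where s is the residual standard deviation and Sxx = Σ(x − x̄)². It is the yardstick for how far β̂₁ = 2.3377 could plausibly be from the true slope.

Relative precision:
- SE / |β̂₁| = 0.2098 / 2.3377 = 9.0%
- Rule of thumb (under 20%: precise; 20% to under 50%: moderately precise; 50% or more: imprecise) → precise

Link to the t-test: t = β̂₁ / SE(β̂₁) = 2.3377 / 0.2098 = 11.1425, the statistic for H₀: β₁ = 0.

What drives SE(β̂₁): more residual scatter → larger SE.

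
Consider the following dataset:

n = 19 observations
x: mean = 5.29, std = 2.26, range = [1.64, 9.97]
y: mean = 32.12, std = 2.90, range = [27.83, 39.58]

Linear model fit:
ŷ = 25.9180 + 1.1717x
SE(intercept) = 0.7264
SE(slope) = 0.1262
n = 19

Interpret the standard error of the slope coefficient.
SE(slope) = 0.1262 measures the uncertainty in the estimated slope. The coefficient is estimated precisely (SE/|β̂₁| = 10.8%).

What SE measures:
- The standard error quantifies the sampling variability of the coefficient estimate
- It is the estimated standard deviation of β̂₁ across hypothetical repeated samples of the same size
- Smaller SE → more precise estimate

Relative precision:
- SE / |β̂₁| = 0.1262 / 1.1717 = 10.8%
- Rule of thumb (under 20%: precise; 20% to under 50%: moderately precise; 50% or more: imprecise) → precise

Link to the t-test: t = β̂₁ / SE(β̂₁) = 1.1717 / 0.1262 = 9.2845, the statistic for H₀: β₁ = 0.

What drives SE(β̂₁): larger n (here n = 19) → smaller SE.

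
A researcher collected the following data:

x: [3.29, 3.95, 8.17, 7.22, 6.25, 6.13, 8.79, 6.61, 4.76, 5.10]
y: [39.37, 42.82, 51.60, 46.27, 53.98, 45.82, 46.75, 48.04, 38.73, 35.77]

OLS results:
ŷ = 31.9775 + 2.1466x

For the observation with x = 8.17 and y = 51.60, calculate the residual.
Residual = 2.0848

The residual is the difference between the actual value and the predicted value:

Residual = y - ŷ

Step 1: Calculate predicted value
ŷ = 31.9775 + 2.1466 × 8.17
ŷ = 49.5152

Step 2: Calculate residual
Residual = 51.60 - 49.5152
Residual = 2.0848

The residual is positive, so the observed y = 51.60 sits above the regression line (the line underestimates it by 2.0848).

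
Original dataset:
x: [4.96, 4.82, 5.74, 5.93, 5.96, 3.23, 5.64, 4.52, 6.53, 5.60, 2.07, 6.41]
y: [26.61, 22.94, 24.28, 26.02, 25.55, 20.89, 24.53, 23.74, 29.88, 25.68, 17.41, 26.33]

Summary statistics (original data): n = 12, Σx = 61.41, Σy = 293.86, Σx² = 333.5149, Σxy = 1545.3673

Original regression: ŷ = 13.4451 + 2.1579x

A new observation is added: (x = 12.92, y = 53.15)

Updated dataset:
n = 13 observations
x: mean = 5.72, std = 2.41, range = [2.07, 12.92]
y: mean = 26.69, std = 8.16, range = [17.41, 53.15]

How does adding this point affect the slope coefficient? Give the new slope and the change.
The slope changes from 2.1579 to 3.2867 (change of +1.1288, or +52.3%).

x = 12.92 lies well outside the original x-range [2.07, 6.53] (x̄ ≈ 5.12), so this observation has high leverage and can move the slope substantially.

Step 1: Update the sums with the new point (n goes from 12 to 13)
Σx  = 61.41 + 12.92 = 74.33
Σy  = 293.86 + 53.15 = 347.01
Σx² = 333.5149 + 12.92² = 333.5149 + 166.9264 = 500.4413
Σxy = 1545.3673 + 12.92×53.15 = 1545.3673 + 686.6980 = 2232.0653

Step 2: Recompute the slope with b₁ = (nΣxy − ΣxΣy) / (nΣx² − (Σx)²)
Numerator   = 13×2232.0653 − 74.33×347.01 = 29016.8489 − 25793.2533 = 3223.5956
Denominator = 13×500.4413 − 74.33² = 6505.7369 − 5524.9489 = 980.7880
b₁(new) = 3223.5956 / 980.7880 = 3.2867

(Same formula on the original sums: (12×1545.3673 − 61.41×293.86) / (12×333.5149 − 61.41²) = 498.4650 / 230.9907 = 2.1579, matching the given fit.)

Step 3: Change in slope
Δβ₁ = 3.2867 − 2.1579 = +1.1288
Relative change = +1.1288 / 2.1579 × 100% = +52.3%
→ the slope increases when the point is added.

A high-leverage point only changes the slope if it is off the original line; here y = 53.15 is above the original trend, so the slope increases.
In practice: investigate whether it comes from the same population as the rest of the sample.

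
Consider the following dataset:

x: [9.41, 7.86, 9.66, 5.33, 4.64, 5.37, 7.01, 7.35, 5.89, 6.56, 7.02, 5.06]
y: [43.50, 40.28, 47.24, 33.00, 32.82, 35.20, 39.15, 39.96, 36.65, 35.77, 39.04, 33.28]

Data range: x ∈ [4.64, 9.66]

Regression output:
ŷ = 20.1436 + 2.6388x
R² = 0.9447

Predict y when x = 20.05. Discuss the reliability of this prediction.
The equation gives ŷ = 73.0515; however x = 20.05 is 10.39 units above the observed range, so this extrapolated value should not be trusted.

Prediction calculation:
ŷ = 20.1436 + 2.6388 × 20.05
ŷ = 73.0515

Reliability:
- Data range: x ∈ [4.64, 9.66]
- Prediction point: x = 20.05 is 10.39 units above the observed range → this is EXTRAPOLATION, not interpolation

Why that matters here:
- There are no observations near this x to validate the fitted line there
- The linear relationship may not hold outside the observed range

Report the number if required, but flag clearly that it is an extrapolation.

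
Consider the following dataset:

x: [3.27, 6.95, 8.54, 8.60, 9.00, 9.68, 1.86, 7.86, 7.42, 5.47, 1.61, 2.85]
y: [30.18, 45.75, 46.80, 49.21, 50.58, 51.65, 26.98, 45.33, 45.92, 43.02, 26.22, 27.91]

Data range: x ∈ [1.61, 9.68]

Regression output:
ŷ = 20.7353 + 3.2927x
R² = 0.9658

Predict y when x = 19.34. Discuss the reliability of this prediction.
ŷ = 84.4161, but this is extrapolation (above the data range [1.61, 9.68]) and may be unreliable.

Prediction calculation:
ŷ = 20.7353 + 3.2927 × 19.34
ŷ = 84.4161

Reliability:
- Data range: x ∈ [1.61, 9.68]
- Prediction point: x = 19.34 is 9.66 units above the observed range → this is EXTRAPOLATION, not interpolation

Why that matters here:
- The standard error of prediction grows with (x − x̄)², and x = 19.34 is far from x̄ = 6.09
- The linear relationship may not hold outside the observed range

Report the number if required, but flag clearly that it is an extrapolation.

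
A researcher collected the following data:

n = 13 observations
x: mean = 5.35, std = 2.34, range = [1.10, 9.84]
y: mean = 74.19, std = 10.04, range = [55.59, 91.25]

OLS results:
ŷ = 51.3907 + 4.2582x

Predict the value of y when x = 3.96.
ŷ = 68.2532

To predict y for x = 3.96, substitute into the regression equation:

ŷ = 51.3907 + 4.2582 × 3.96
ŷ = 51.3907 + 16.8625
ŷ = 68.2532

This is the fitted mean response at that x — an individual observation would come with a wider prediction interval.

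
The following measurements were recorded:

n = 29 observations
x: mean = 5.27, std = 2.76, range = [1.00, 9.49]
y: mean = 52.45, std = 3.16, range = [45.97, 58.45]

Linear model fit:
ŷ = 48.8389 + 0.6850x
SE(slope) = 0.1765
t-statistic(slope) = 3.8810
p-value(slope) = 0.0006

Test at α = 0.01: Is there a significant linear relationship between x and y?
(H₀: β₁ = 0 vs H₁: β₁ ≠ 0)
p-value = 0.0006 < α = 0.01, so we reject H₀. The relationship is significant.

Hypothesis test for the slope coefficient:

H₀: β₁ = 0 (no linear relationship)
H₁: β₁ ≠ 0 (linear relationship exists)

Test statistic: t = β̂₁ / SE(β̂₁) = 0.6850 / 0.1765 = 3.8810

With df = 27, the two-sided p-value for |t| = 3.8810 is 0.0006.

Decision rule: reject H₀ if p-value < α.
p-value = 0.0006 < α = 0.01 → reject H₀.

Conclusion: the linear association between x and y is significant at the 1% level.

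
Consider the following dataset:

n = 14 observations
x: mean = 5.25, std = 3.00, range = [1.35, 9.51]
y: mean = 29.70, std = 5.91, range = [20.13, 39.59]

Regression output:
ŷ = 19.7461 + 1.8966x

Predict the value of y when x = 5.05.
ŷ = 29.3239

To predict y for x = 5.05, substitute into the regression equation:

ŷ = 19.7461 + 1.8966 × 5.05
ŷ = 19.7461 + 9.5778
ŷ = 29.3239

This is a point prediction; actual observations scatter around it by roughly the residual standard deviation.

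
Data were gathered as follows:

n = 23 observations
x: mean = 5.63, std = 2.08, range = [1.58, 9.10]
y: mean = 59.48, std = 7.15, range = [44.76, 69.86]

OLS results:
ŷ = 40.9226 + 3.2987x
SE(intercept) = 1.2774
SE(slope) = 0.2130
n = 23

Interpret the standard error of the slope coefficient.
SE(β̂₁) = 0.2130 is the estimated standard deviation of the slope estimate across repeated samples; relative to β̂₁ = 3.2987 that is 6.5%, a precise estimate.

What SE measures:
- The standard error quantifies the sampling variability of the coefficient estimate
- It is the estimated standard deviation of β̂₁ across hypothetical repeated samples of the same size
- Smaller SE → more precise estimate

Relative precision:
- SE / |β̂₁| = 0.2130 / 3.2987 = 6.5%
- Rule of thumb (under 20%: precise; 20% to under 50%: moderately precise; 50% or more: imprecise) → precise

Link to interval estimation: a confidence interval for β₁ is β̂₁ ± t* × 0.2130, so SE sets the half-width per unit of t*.

What drives SE(β̂₁): wider spread of x values → smaller SE.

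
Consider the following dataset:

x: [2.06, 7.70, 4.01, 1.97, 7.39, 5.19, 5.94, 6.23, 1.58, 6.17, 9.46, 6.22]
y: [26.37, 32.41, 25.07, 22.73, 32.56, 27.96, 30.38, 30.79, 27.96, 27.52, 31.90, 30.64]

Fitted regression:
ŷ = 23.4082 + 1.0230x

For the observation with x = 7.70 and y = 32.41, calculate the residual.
Residual = 1.1247

The residual is the difference between the actual value and the predicted value:

Residual = y - ŷ

Step 1: Calculate predicted value
ŷ = 23.4082 + 1.0230 × 7.70
ŷ = 31.2853

Step 2: Calculate residual
Residual = 32.41 - 31.2853
Residual = 1.1247

Sign check: y > ŷ, so the point is above the line and the fit underestimates here.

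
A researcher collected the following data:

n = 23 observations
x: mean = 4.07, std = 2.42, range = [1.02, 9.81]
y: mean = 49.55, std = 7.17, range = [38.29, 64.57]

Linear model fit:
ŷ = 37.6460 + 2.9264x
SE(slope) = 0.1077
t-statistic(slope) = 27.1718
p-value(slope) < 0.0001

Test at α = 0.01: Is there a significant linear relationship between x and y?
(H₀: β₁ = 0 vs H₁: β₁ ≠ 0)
Reject H₀: p-value < 0.0001 < α = 0.01. The linear relationship is significant at the 1% level.

Hypothesis test for the slope coefficient:

H₀: β₁ = 0 (no linear relationship)
H₁: β₁ ≠ 0 (linear relationship exists)

Test statistic: t = β̂₁ / SE(β̂₁) = 2.9264 / 0.1077 = 27.1718

With df = 21, the two-sided p-value for |t| = 27.1718 is <0.0001.

Decision rule: reject H₀ if p-value < α.
p-value < 0.0001 < α = 0.01 → reject H₀.

There is sufficient evidence at the 1% significance level to conclude that a linear relationship exists between x and y.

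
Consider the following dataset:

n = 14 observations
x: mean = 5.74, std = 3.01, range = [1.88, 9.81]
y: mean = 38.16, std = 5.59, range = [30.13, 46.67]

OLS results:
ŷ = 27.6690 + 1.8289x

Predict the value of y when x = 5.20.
ŷ = 37.1793

Plug x = 5.20 into the fitted line:

ŷ = 27.6690 + 1.8289 × 5.20
ŷ = 27.6690 + 9.5103
ŷ = 37.1793

This is a point prediction; actual observations scatter around it by roughly the residual standard deviation.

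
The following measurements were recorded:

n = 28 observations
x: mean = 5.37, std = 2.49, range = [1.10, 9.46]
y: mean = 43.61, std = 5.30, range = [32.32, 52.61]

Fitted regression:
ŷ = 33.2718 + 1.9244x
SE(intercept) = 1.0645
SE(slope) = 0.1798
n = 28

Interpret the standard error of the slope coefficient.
SE(β̂₁) = 0.1798 is the estimated standard deviation of the slope estimate across repeated samples; relative to β̂₁ = 1.9244 that is 9.3%, a precise estimate.

SE(β̂₁) = 0.1798 says: if we drew many samples of n = 28 from the same population and refit each time, the fitted slopes would scatter with a standard deviation of roughly 0.1798 around the true β₁.

Relative precision:
- SE / |β̂₁| = 0.1798 / 1.9244 = 9.3%
- Rule of thumb (under 20%: precise; 20% to under 50%: moderately precise; 50% or more: imprecise) → precise

Rough 95% range (±2 SE): 1.9244 ± 0.3596 → (1.5648, 2.2840).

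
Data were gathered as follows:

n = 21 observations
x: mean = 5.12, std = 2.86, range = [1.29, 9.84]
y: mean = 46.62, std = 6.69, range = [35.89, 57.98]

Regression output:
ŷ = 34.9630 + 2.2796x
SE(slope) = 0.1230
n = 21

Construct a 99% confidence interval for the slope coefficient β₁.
The 99% CI for β₁ is (1.9277, 2.6315)

Confidence interval for the slope:

The 99% CI for β₁ is: β̂₁ ± t*(α/2, n-2) × SE(β̂₁)

Step 1: Find critical t-value
- Confidence level = 0.99
- Degrees of freedom = n - 2 = 21 - 2 = 19
- t*(α/2, 19) = 2.8609

Step 2: Calculate margin of error
Margin = 2.8609 × 0.1230 = 0.3519

Step 3: Construct interval
CI = 2.2796 ± 0.3519
CI = (1.9277, 2.6315)

Interpretation: We are 99% confident that the true slope β₁ lies between 1.9277 and 2.6315.
Since 0 is outside the interval, a two-sided test at α = 0.01 would reject H₀: β₁ = 0.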